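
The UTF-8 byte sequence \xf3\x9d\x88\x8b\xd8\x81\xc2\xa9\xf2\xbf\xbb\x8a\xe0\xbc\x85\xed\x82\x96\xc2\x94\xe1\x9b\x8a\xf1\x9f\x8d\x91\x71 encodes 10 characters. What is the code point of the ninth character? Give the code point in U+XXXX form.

Offset 0: leading byte 0xF3 = 11110011 → 4-byte char #1 = F3 9D 88 8B.
Offset 4: leading byte 0xD8 = 11011000 → 2-byte char #2 = D8 81.
Offset 6: leading byte 0xC2 = 11000010 → 2-byte char #3 = C2 A9.
Offset 8: leading byte 0xF2 = 11110010 → 4-byte char #4 = F2 BF BB 8A.
Offset 12: leading byte 0xE0 = 11100000 → 3-byte char #5 = E0 BC 85.
Offset 15: leading byte 0xED = 11101101 → 3-byte char #6 = ED 82 96.
Offset 18: leading byte 0xC2 = 11000010 → 2-byte char #7 = C2 94.
Offset 20: leading byte 0xE1 = 11100001 → 3-byte char #8 = E1 9B 8A.
Offset 23: leading byte 0xF1 = 11110001 → 4-byte char #9 = F1 9F 8D 91.
Leading byte 0xF1 = 11110001 matches 11110xxx → 4-byte sequence.
Byte 1: 0xF1 = 11110001, payload 001 (3 bits).
Byte 2: 0x9F = 10011111 (10xxxxxx ✓), payload 011111.
Byte 3: 0x8D = 10001101 (10xxxxxx ✓), payload 001101.
Byte 4: 0x91 = 10010001 (10xxxxxx ✓), payload 010001.
Concatenate: 001011111001101010001 = 0x5F351 (21 bits → U+5F351).

U+5F351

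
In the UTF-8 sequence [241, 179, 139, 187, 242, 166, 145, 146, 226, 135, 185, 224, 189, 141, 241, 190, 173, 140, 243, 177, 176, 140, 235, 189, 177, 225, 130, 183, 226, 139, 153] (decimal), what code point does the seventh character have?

Offset 0: leading byte 0xF1 = 11110001 → 4-byte char #1 = F1 B3 8B BB.
Offset 4: leading byte 0xF2 = 11110010 → 4-byte char #2 = F2 A6 91 92.
Offset 8: leading byte 0xE2 = 11100010 → 3-byte char #3 = E2 87 B9.
Offset 11: leading byte 0xE0 = 11100000 → 3-byte char #4 = E0 BD 8D.
Offset 14: leading byte 0xF1 = 11110001 → 4-byte char #5 = F1 BE AD 8C.
Offset 18: leading byte 0xF3 = 11110011 → 4-byte char #6 = F3 B1 B0 8C.
Offset 22: leading byte 0xEB = 11101011 → 3-byte char #7 = EB BD B1.
Leading byte 0xEB = 11101011 matches 1110xxxx → 3-byte sequence.
Byte 1: 0xEB = 11101011, payload 1011 (4 bits).
Byte 2: 0xBD = 10111101 (10xxxxxx ✓), payload 111101.
Byte 3: 0xB1 = 10110001 (10xxxxxx ✓), payload 110001.
Concatenate: 1011111101110001 = 0xBF71 (16 bits → U+BF71).

U+BF71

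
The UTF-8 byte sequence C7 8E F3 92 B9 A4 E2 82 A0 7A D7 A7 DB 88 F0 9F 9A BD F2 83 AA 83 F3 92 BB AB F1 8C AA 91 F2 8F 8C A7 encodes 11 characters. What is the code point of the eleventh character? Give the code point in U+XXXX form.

U+8F327

Offset 0: leading byte 0xC7 = 11000111 → 2-byte char #1 = C7 8E.
Offset 2: leading byte 0xF3 = 11110011 → 4-byte char #2 = F3 92 B9 A4.
Offset 6: leading byte 0xE2 = 11100010 → 3-byte char #3 = E2 82 A0.
Offset 9: leading byte 0x7A = 01111010 → 1-byte char #4 = 7A.
Offset 10: leading byte 0xD7 = 11010111 → 2-byte char #5 = D7 A7.
Offset 12: leading byte 0xDB = 11011011 → 2-byte char #6 = DB 88.
Offset 14: leading byte 0xF0 = 11110000 → 4-byte char #7 = F0 9F 9A BD.
Offset 18: leading byte 0xF2 = 11110010 → 4-byte char #8 = F2 83 AA 83.
Offset 22: leading byte 0xF3 = 11110011 → 4-byte char #9 = F3 92 BB AB.
Offset 26: leading byte 0xF1 = 11110001 → 4-byte char #10 = F1 8C AA 91.
Offset 30: leading byte 0xF2 = 11110010 → 4-byte char #11 = F2 8F 8C A7.
Leading byte 0xF2 = 11110010 matches 11110xxx → 4-byte sequence.
Byte 1: 0xF2 = 11110010, payload 010 (3 bits).
Byte 2: 0x8F = 10001111 (10xxxxxx ✓), payload 001111.
Byte 3: 0x8C = 10001100 (10xxxxxx ✓), payload 001100.
Byte 4: 0xA7 = 10100111 (10xxxxxx ✓), payload 100111.
Concatenate: 010001111001100100111 = 0x8F327 (21 bits → U+8F327).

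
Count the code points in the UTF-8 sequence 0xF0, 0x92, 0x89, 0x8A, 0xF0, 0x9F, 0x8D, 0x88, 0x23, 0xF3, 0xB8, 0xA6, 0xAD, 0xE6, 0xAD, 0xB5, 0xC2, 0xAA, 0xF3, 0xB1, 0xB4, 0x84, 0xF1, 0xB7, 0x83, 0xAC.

8

Byte at offset 0: 0xF0 = 11110000 → 4-byte char (#1). Advance 4.
Byte at offset 4: 0xF0 = 11110000 → 4-byte char (#2). Advance 4.
Byte at offset 8: 0x23 = 00100011 → 1-byte char (#3). Advance 1.
Byte at offset 9: 0xF3 = 11110011 → 4-byte char (#4). Advance 4.
Byte at offset 13: 0xE6 = 11100110 → 3-byte char (#5). Advance 3.
Byte at offset 16: 0xC2 = 11000010 → 2-byte char (#6). Advance 2.
Byte at offset 18: 0xF3 = 11110011 → 4-byte char (#7). Advance 4.
Byte at offset 22: 0xF1 = 11110001 → 4-byte char (#8). Advance 4.
Reached end at offset 26 after 8 code points.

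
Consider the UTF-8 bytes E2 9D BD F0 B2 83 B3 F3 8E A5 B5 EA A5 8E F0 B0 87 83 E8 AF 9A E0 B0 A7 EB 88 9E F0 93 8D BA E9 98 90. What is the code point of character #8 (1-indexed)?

Offset 0: leading byte 0xE2 = 11100010 → 3-byte char #1 = E2 9D BD.
Offset 3: leading byte 0xF0 = 11110000 → 4-byte char #2 = F0 B2 83 B3.
Offset 7: leading byte 0xF3 = 11110011 → 4-byte char #3 = F3 8E A5 B5.
Offset 11: leading byte 0xEA = 11101010 → 3-byte char #4 = EA A5 8E.
Offset 14: leading byte 0xF0 = 11110000 → 4-byte char #5 = F0 B0 87 83.
Offset 18: leading byte 0xE8 = 11101000 → 3-byte char #6 = E8 AF 9A.
Offset 21: leading byte 0xE0 = 11100000 → 3-byte char #7 = E0 B0 A7.
Offset 24: leading byte 0xEB = 11101011 → 3-byte char #8 = EB 88 9E.
Leading byte 0xEB = 11101011 matches 1110xxxx → 3-byte sequence.
Byte 1: 0xEB = 11101011, payload 1011 (4 bits).
Byte 2: 0x88 = 10001000 (10xxxxxx ✓), payload 001000.
Byte 3: 0x9E = 10011110 (10xxxxxx ✓), payload 011110.
Concatenate: 1011001000011110 = 0xB21E (16 bits → U+B21E).

U+B21E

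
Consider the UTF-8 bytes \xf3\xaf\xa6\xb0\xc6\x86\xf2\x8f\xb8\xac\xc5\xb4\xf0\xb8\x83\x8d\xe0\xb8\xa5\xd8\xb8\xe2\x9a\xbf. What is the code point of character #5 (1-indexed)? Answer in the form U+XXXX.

U+380CD

Offset 0: leading byte 0xF3 = 11110011 → 4-byte char #1 = F3 AF A6 B0.
Offset 4: leading byte 0xC6 = 11000110 → 2-byte char #2 = C6 86.
Offset 6: leading byte 0xF2 = 11110010 → 4-byte char #3 = F2 8F B8 AC.
Offset 10: leading byte 0xC5 = 11000101 → 2-byte char #4 = C5 B4.
Offset 12: leading byte 0xF0 = 11110000 → 4-byte char #5 = F0 B8 83 8D.
Leading byte 0xF0 = 11110000 matches 11110xxx → 4-byte sequence.
Byte 1: 0xF0 = 11110000, payload 000 (3 bits).
Byte 2: 0xB8 = 10111000 (10xxxxxx ✓), payload 111000.
Byte 3: 0x83 = 10000011 (10xxxxxx ✓), payload 000011.
Byte 4: 0x8D = 10001101 (10xxxxxx ✓), payload 001101.
Concatenate: 000111000000011001101 = 0x380CD (21 bits → U+380CD).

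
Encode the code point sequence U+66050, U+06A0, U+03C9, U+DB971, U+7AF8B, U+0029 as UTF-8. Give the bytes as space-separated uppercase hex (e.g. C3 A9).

F1 A6 81 90 DA A0 CF 89 F3 9B A5 B1 F1 BA BE 8B 29

U+66050: 4-byte form → F1 A6 81 90.
U+06A0: 2-byte form → DA A0.
U+03C9: 2-byte form → CF 89.
U+DB971: 4-byte form → F3 9B A5 B1.
U+7AF8B: 4-byte form → F1 BA BE 8B.
U+0029: 1-byte form → 29.
Concatenated (17 bytes): F1 A6 81 90 DA A0 CF 89 F3 9B A5 B1 F1 BA BE 8B 29.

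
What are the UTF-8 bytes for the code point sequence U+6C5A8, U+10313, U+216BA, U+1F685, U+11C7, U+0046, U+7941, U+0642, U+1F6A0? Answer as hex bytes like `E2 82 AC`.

U+6C5A8: 4-byte form → F1 AC 96 A8.
U+10313: 4-byte form → F0 90 8C 93.
U+216BA: 4-byte form → F0 A1 9A BA.
U+1F685: 4-byte form → F0 9F 9A 85.
U+11C7: 3-byte form → E1 87 87.
U+0046: 1-byte form → 46.
U+7941: 3-byte form → E7 A5 81.
U+0642: 2-byte form → D9 82.
U+1F6A0: 4-byte form → F0 9F 9A A0.
Concatenated (29 bytes): F1 AC 96 A8 F0 90 8C 93 F0 A1 9A BA F0 9F 9A 85 E1 87 87 46 E7 A5 81 D9 82 F0 9F 9A A0.

F1 AC 96 A8 F0 90 8C 93 F0 A1 9A BA F0 9F 9A 85 E1 87 87 46 E7 A5 81 D9 82 F0 9F 9A A0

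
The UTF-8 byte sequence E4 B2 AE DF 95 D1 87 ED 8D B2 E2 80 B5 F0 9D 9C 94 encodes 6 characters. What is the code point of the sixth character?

U+1D714

Offset 0: leading byte 0xE4 = 11100100 → 3-byte char #1 = E4 B2 AE.
Offset 3: leading byte 0xDF = 11011111 → 2-byte char #2 = DF 95.
Offset 5: leading byte 0xD1 = 11010001 → 2-byte char #3 = D1 87.
Offset 7: leading byte 0xED = 11101101 → 3-byte char #4 = ED 8D B2.
Offset 10: leading byte 0xE2 = 11100010 → 3-byte char #5 = E2 80 B5.
Offset 13: leading byte 0xF0 = 11110000 → 4-byte char #6 = F0 9D 9C 94.
Leading byte 0xF0 = 11110000 matches 11110xxx → 4-byte sequence.
Byte 1: 0xF0 = 11110000, payload 000 (3 bits).
Byte 2: 0x9D = 10011101 (10xxxxxx ✓), payload 011101.
Byte 3: 0x9C = 10011100 (10xxxxxx ✓), payload 011100.
Byte 4: 0x94 = 10010100 (10xxxxxx ✓), payload 010100.
Concatenate: 000011101011100010100 = 0x1D714 (21 bits → U+1D714).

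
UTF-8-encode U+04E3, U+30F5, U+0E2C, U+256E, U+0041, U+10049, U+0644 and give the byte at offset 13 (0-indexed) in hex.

0x90

U+04E3 → 2-byte form D3 A3 at offsets 0–1.
U+30F5 → 3-byte form E3 83 B5 at offsets 2–4.
U+0E2C → 3-byte form E0 B8 AC at offsets 5–7.
U+256E → 3-byte form E2 95 AE at offsets 8–10.
U+0041 → 1-byte form 41 at offsets 11–11.
U+10049 → 4-byte form F0 90 81 89 at offsets 12–15.
Offset 13 falls in char 6's range; it's byte 2 of F0 90 81 89 = 0x90.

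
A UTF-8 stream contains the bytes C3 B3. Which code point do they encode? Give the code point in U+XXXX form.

U+00F3

Leading byte 0xC3 = 11000011 matches 110xxxxx → 2-byte sequence.
Byte 1: 0xC3 = 11000011, payload 00011 (5 bits).
Byte 2: 0xB3 = 10110011 (10xxxxxx ✓), payload 110011.
Concatenate: 00011110011 = 0xF3 (11 bits → U+00F3).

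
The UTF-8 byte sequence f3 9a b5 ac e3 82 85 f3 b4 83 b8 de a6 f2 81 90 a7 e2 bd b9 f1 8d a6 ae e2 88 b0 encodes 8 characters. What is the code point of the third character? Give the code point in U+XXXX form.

U+F40F8

Offset 0: leading byte 0xF3 = 11110011 → 4-byte char #1 = F3 9A B5 AC.
Offset 4: leading byte 0xE3 = 11100011 → 3-byte char #2 = E3 82 85.
Offset 7: leading byte 0xF3 = 11110011 → 4-byte char #3 = F3 B4 83 B8.
Leading byte 0xF3 = 11110011 matches 11110xxx → 4-byte sequence.
Byte 1: 0xF3 = 11110011, payload 011 (3 bits).
Byte 2: 0xB4 = 10110100 (10xxxxxx ✓), payload 110100.
Byte 3: 0x83 = 10000011 (10xxxxxx ✓), payload 000011.
Byte 4: 0xB8 = 10111000 (10xxxxxx ✓), payload 111000.
Concatenate: 011110100000011111000 = 0xF40F8 (21 bits → U+F40F8).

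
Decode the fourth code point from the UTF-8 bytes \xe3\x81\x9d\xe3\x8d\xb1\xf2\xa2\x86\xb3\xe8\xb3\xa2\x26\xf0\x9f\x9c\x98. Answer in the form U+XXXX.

U+8CE2

Offset 0: leading byte 0xE3 = 11100011 → 3-byte char #1 = E3 81 9D.
Offset 3: leading byte 0xE3 = 11100011 → 3-byte char #2 = E3 8D B1.
Offset 6: leading byte 0xF2 = 11110010 → 4-byte char #3 = F2 A2 86 B3.
Offset 10: leading byte 0xE8 = 11101000 → 3-byte char #4 = E8 B3 A2.
Leading byte 0xE8 = 11101000 matches 1110xxxx → 3-byte sequence.
Byte 1: 0xE8 = 11101000, payload 1000 (4 bits).
Byte 2: 0xB3 = 10110011 (10xxxxxx ✓), payload 110011.
Byte 3: 0xA2 = 10100010 (10xxxxxx ✓), payload 100010.
Concatenate: 1000110011100010 = 0x8CE2 (16 bits → U+8CE2).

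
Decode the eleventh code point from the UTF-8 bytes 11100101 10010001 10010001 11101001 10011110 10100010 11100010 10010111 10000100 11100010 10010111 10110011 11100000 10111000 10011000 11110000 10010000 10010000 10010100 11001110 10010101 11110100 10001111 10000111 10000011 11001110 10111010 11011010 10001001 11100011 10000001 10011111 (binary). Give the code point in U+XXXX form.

U+305F

Offset 0: leading byte 0xE5 = 11100101 → 3-byte char #1 = E5 91 91.
Offset 3: leading byte 0xE9 = 11101001 → 3-byte char #2 = E9 9E A2.
Offset 6: leading byte 0xE2 = 11100010 → 3-byte char #3 = E2 97 84.
Offset 9: leading byte 0xE2 = 11100010 → 3-byte char #4 = E2 97 B3.
Offset 12: leading byte 0xE0 = 11100000 → 3-byte char #5 = E0 B8 98.
Offset 15: leading byte 0xF0 = 11110000 → 4-byte char #6 = F0 90 90 94.
Offset 19: leading byte 0xCE = 11001110 → 2-byte char #7 = CE 95.
Offset 21: leading byte 0xF4 = 11110100 → 4-byte char #8 = F4 8F 87 83.
Offset 25: leading byte 0xCE = 11001110 → 2-byte char #9 = CE BA.
Offset 27: leading byte 0xDA = 11011010 → 2-byte char #10 = DA 89.
Offset 29: leading byte 0xE3 = 11100011 → 3-byte char #11 = E3 81 9F.
Leading byte 0xE3 = 11100011 matches 1110xxxx → 3-byte sequence.
Byte 1: 0xE3 = 11100011, payload 0011 (4 bits).
Byte 2: 0x81 = 10000001 (10xxxxxx ✓), payload 000001.
Byte 3: 0x9F = 10011111 (10xxxxxx ✓), payload 011111.
Concatenate: 0011000001011111 = 0x305F (16 bits → U+305F).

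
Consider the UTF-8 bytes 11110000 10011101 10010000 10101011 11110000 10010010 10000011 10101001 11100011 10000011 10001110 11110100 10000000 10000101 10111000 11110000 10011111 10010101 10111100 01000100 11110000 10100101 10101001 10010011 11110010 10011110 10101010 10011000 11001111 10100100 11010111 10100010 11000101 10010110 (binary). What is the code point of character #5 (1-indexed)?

Offset 0: leading byte 0xF0 = 11110000 → 4-byte char #1 = F0 9D 90 AB.
Offset 4: leading byte 0xF0 = 11110000 → 4-byte char #2 = F0 92 83 A9.
Offset 8: leading byte 0xE3 = 11100011 → 3-byte char #3 = E3 83 8E.
Offset 11: leading byte 0xF4 = 11110100 → 4-byte char #4 = F4 80 85 B8.
Offset 15: leading byte 0xF0 = 11110000 → 4-byte char #5 = F0 9F 95 BC.
Leading byte 0xF0 = 11110000 matches 11110xxx → 4-byte sequence.
Byte 1: 0xF0 = 11110000, payload 000 (3 bits).
Byte 2: 0x9F = 10011111 (10xxxxxx ✓), payload 011111.
Byte 3: 0x95 = 10010101 (10xxxxxx ✓), payload 010101.
Byte 4: 0xBC = 10111100 (10xxxxxx ✓), payload 111100.
Concatenate: 000011111010101111100 = 0x1F57C (21 bits → U+1F57C).

U+1F57C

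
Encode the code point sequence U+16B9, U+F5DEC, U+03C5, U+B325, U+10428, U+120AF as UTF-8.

E1 9A B9 F3 B5 B7 AC CF 85 EB 8C A5 F0 90 90 A8 F0 92 82 AF

U+16B9: 3-byte form → E1 9A B9.
U+F5DEC: 4-byte form → F3 B5 B7 AC.
U+03C5: 2-byte form → CF 85.
U+B325: 3-byte form → EB 8C A5.
U+10428: 4-byte form → F0 90 90 A8.
U+120AF: 4-byte form → F0 92 82 AF.
Concatenated (20 bytes): E1 9A B9 F3 B5 B7 AC CF 85 EB 8C A5 F0 90 90 A8 F0 92 82 AF.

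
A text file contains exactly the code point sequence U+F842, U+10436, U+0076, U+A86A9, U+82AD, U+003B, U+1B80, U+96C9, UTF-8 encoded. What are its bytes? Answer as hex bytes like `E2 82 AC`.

EF A1 82 F0 90 90 B6 76 F2 A8 9A A9 E8 8A AD 3B E1 AE 80 E9 9B 89

U+F842: 3-byte form → EF A1 82.
U+10436: 4-byte form → F0 90 90 B6.
U+0076: 1-byte form → 76.
U+A86A9: 4-byte form → F2 A8 9A A9.
U+82AD: 3-byte form → E8 8A AD.
U+003B: 1-byte form → 3B.
U+1B80: 3-byte form → E1 AE 80.
U+96C9: 3-byte form → E9 9B 89.
Concatenated (22 bytes): EF A1 82 F0 90 90 B6 76 F2 A8 9A A9 E8 8A AD 3B E1 AE 80 E9 9B 89.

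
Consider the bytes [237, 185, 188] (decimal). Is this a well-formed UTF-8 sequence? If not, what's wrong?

Structurally a 3-byte sequence; payload = 0xDE7C.
But 0xDE7C is in U+D800–U+DFFF, the surrogate range. Surrogates are not Unicode scalar values and are forbidden in UTF-8.

invalid (encodes a surrogate (U+D800–U+DFFF))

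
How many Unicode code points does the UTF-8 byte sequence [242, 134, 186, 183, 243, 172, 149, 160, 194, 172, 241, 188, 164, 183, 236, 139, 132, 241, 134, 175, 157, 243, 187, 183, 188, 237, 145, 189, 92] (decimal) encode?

9

Byte at offset 0: 0xF2 = 11110010 → 4-byte char (#1). Advance 4.
Byte at offset 4: 0xF3 = 11110011 → 4-byte char (#2). Advance 4.
Byte at offset 8: 0xC2 = 11000010 → 2-byte char (#3). Advance 2.
Byte at offset 10: 0xF1 = 11110001 → 4-byte char (#4). Advance 4.
Byte at offset 14: 0xEC = 11101100 → 3-byte char (#5). Advance 3.
Byte at offset 17: 0xF1 = 11110001 → 4-byte char (#6). Advance 4.
Byte at offset 21: 0xF3 = 11110011 → 4-byte char (#7). Advance 4.
Byte at offset 25: 0xED = 11101101 → 3-byte char (#8). Advance 3.
Byte at offset 28: 0x5C = 01011100 → 1-byte char (#9). Advance 1.
Reached end at offset 29 after 9 code points.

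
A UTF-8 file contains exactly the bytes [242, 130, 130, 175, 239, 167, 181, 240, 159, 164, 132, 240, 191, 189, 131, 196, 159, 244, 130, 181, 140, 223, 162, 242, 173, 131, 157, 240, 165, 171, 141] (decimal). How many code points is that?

Byte at offset 0: 0xF2 = 11110010 → 4-byte char (#1). Advance 4.
Byte at offset 4: 0xEF = 11101111 → 3-byte char (#2). Advance 3.
Byte at offset 7: 0xF0 = 11110000 → 4-byte char (#3). Advance 4.
Byte at offset 11: 0xF0 = 11110000 → 4-byte char (#4). Advance 4.
Byte at offset 15: 0xC4 = 11000100 → 2-byte char (#5). Advance 2.
Byte at offset 17: 0xF4 = 11110100 → 4-byte char (#6). Advance 4.
Byte at offset 21: 0xDF = 11011111 → 2-byte char (#7). Advance 2.
Byte at offset 23: 0xF2 = 11110010 → 4-byte char (#8). Advance 4.
Byte at offset 27: 0xF0 = 11110000 → 4-byte char (#9). Advance 4.
Reached end at offset 31 after 9 code points.

9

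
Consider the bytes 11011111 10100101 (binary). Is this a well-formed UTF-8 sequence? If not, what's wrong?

valid

Leading byte 0xDF = 11011111 → 2-byte form.
Continuation bytes 0xA5=10100101 all match 10xxxxxx.
Decoded value 0x7E5 is ≥ 0x80 (shortest form) and not a surrogate.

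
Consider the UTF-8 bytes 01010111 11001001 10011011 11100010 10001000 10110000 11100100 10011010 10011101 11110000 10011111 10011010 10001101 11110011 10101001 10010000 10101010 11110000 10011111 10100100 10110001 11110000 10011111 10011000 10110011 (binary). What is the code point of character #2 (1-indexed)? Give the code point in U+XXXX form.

Offset 0: leading byte 0x57 = 01010111 → 1-byte char #1 = 57.
Offset 1: leading byte 0xC9 = 11001001 → 2-byte char #2 = C9 9B.
Leading byte 0xC9 = 11001001 matches 110xxxxx → 2-byte sequence.
Byte 1: 0xC9 = 11001001, payload 01001 (5 bits).
Byte 2: 0x9B = 10011011 (10xxxxxx ✓), payload 011011.
Concatenate: 01001011011 = 0x25B (11 bits → U+025B).

U+025B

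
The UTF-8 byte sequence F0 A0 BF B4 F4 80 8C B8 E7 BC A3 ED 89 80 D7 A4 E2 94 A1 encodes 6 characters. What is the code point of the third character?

U+7F23

Offset 0: leading byte 0xF0 = 11110000 → 4-byte char #1 = F0 A0 BF B4.
Offset 4: leading byte 0xF4 = 11110100 → 4-byte char #2 = F4 80 8C B8.
Offset 8: leading byte 0xE7 = 11100111 → 3-byte char #3 = E7 BC A3.
Leading byte 0xE7 = 11100111 matches 1110xxxx → 3-byte sequence.
Byte 1: 0xE7 = 11100111, payload 0111 (4 bits).
Byte 2: 0xBC = 10111100 (10xxxxxx ✓), payload 111100.
Byte 3: 0xA3 = 10100011 (10xxxxxx ✓), payload 100011.
Concatenate: 0111111100100011 = 0x7F23 (16 bits → U+7F23).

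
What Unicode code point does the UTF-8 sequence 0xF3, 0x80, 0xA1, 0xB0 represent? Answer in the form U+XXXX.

Leading byte 0xF3 = 11110011 matches 11110xxx → 4-byte sequence.
Byte 1: 0xF3 = 11110011, payload 011 (3 bits).
Byte 2: 0x80 = 10000000 (10xxxxxx ✓), payload 000000.
Byte 3: 0xA1 = 10100001 (10xxxxxx ✓), payload 100001.
Byte 4: 0xB0 = 10110000 (10xxxxxx ✓), payload 110000.
Concatenate: 011000000100001110000 = 0xC0870 (21 bits → U+C0870).

U+C0870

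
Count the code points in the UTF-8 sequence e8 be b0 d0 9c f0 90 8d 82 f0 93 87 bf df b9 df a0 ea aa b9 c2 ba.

8

Byte at offset 0: 0xE8 = 11101000 → 3-byte char (#1). Advance 3.
Byte at offset 3: 0xD0 = 11010000 → 2-byte char (#2). Advance 2.
Byte at offset 5: 0xF0 = 11110000 → 4-byte char (#3). Advance 4.
Byte at offset 9: 0xF0 = 11110000 → 4-byte char (#4). Advance 4.
Byte at offset 13: 0xDF = 11011111 → 2-byte char (#5). Advance 2.
Byte at offset 15: 0xDF = 11011111 → 2-byte char (#6). Advance 2.
Byte at offset 17: 0xEA = 11101010 → 3-byte char (#7). Advance 3.
Byte at offset 20: 0xC2 = 11000010 → 2-byte char (#8). Advance 2.
Reached end at offset 22 after 8 code points.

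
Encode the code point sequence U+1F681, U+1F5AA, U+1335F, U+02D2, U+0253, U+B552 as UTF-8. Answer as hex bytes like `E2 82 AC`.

U+1F681: 4-byte form → F0 9F 9A 81.
U+1F5AA: 4-byte form → F0 9F 96 AA.
U+1335F: 4-byte form → F0 93 8D 9F.
U+02D2: 2-byte form → CB 92.
U+0253: 2-byte form → C9 93.
U+B552: 3-byte form → EB 95 92.
Concatenated (19 bytes): F0 9F 9A 81 F0 9F 96 AA F0 93 8D 9F CB 92 C9 93 EB 95 92.

F0 9F 9A 81 F0 9F 96 AA F0 93 8D 9F CB 92 C9 93 EB 95 92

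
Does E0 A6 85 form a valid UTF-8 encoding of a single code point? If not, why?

Leading byte 0xE0 = 11100000 → 3-byte form.
Continuation bytes 0xA6=10100110, 0x85=10000101 all match 10xxxxxx.
Decoded value 0x985 is ≥ 0x800 (shortest form) and not a surrogate.

valid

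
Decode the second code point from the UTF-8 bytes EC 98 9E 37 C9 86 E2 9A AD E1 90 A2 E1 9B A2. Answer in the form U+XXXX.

Offset 0: leading byte 0xEC = 11101100 → 3-byte char #1 = EC 98 9E.
Offset 3: leading byte 0x37 = 00110111 → 1-byte char #2 = 37.
Leading byte 0x37 = 00110111 matches 0xxxxxxx → 1-byte sequence.
Byte 1: 0x37 = 00110111, payload 0110111 (7 bits).
Concatenate: 0110111 = 0x37 (7 bits → U+0037).

U+0037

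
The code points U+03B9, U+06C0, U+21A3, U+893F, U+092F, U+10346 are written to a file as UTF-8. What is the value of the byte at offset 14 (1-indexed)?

1-indexed offset 14 is 0-indexed offset 13.
U+03B9 → 2-byte form CE B9 at offsets 0–1.
U+06C0 → 2-byte form DB 80 at offsets 2–3.
U+21A3 → 3-byte form E2 86 A3 at offsets 4–6.
U+893F → 3-byte form E8 A4 BF at offsets 7–9.
U+092F → 3-byte form E0 A4 AF at offsets 10–12.
U+10346 → 4-byte form F0 90 8D 86 at offsets 13–16.
Offset 13 falls in char 6's range; it's byte 1 of F0 90 8D 86 = 0xF0.

0xF0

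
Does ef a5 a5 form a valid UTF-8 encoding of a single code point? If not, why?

valid

Leading byte 0xEF = 11101111 → 3-byte form.
Continuation bytes 0xA5=10100101, 0xA5=10100101 all match 10xxxxxx.
Decoded value 0xF965 is ≥ 0x800 (shortest form) and not a surrogate.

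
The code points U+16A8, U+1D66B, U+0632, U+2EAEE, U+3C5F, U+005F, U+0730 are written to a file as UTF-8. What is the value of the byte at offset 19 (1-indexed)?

0xB0

1-indexed offset 19 is 0-indexed offset 18.
U+16A8 → 3-byte form E1 9A A8 at offsets 0–2.
U+1D66B → 4-byte form F0 9D 99 AB at offsets 3–6.
U+0632 → 2-byte form D8 B2 at offsets 7–8.
U+2EAEE → 4-byte form F0 AE AB AE at offsets 9–12.
U+3C5F → 3-byte form E3 B1 9F at offsets 13–15.
U+005F → 1-byte form 5F at offsets 16–16.
U+0730 → 2-byte form DC B0 at offsets 17–18.
Offset 18 falls in char 7's range; it's byte 2 of DC B0 = 0xB0.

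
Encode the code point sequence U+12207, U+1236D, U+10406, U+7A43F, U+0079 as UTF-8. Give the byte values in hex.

F0 92 88 87 F0 92 8D AD F0 90 90 86 F1 BA 90 BF 79

U+12207: 4-byte form → F0 92 88 87.
U+1236D: 4-byte form → F0 92 8D AD.
U+10406: 4-byte form → F0 90 90 86.
U+7A43F: 4-byte form → F1 BA 90 BF.
U+0079: 1-byte form → 79.
Concatenated (17 bytes): F0 92 88 87 F0 92 8D AD F0 90 90 86 F1 BA 90 BF 79.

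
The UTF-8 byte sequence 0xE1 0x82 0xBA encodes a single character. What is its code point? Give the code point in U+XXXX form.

U+10BA

Leading byte 0xE1 = 11100001 matches 1110xxxx → 3-byte sequence.
Byte 1: 0xE1 = 11100001, payload 0001 (4 bits).
Byte 2: 0x82 = 10000010 (10xxxxxx ✓), payload 000010.
Byte 3: 0xBA = 10111010 (10xxxxxx ✓), payload 111010.
Concatenate: 0001000010111010 = 0x10BA (16 bits → U+10BA).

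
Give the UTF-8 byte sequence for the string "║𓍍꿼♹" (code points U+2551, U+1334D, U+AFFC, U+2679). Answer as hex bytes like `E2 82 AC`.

E2 95 91 F0 93 8D 8D EA BF BC E2 99 B9

U+2551: 3-byte form → E2 95 91.
U+1334D: 4-byte form → F0 93 8D 8D.
U+AFFC: 3-byte form → EA BF BC.
U+2679: 3-byte form → E2 99 B9.
Concatenated (13 bytes): E2 95 91 F0 93 8D 8D EA BF BC E2 99 B9.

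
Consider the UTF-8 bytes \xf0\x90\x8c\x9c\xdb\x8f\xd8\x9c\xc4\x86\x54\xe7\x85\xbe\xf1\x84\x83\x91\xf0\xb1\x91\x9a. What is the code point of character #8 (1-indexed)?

U+3145A

Offset 0: leading byte 0xF0 = 11110000 → 4-byte char #1 = F0 90 8C 9C.
Offset 4: leading byte 0xDB = 11011011 → 2-byte char #2 = DB 8F.
Offset 6: leading byte 0xD8 = 11011000 → 2-byte char #3 = D8 9C.
Offset 8: leading byte 0xC4 = 11000100 → 2-byte char #4 = C4 86.
Offset 10: leading byte 0x54 = 01010100 → 1-byte char #5 = 54.
Offset 11: leading byte 0xE7 = 11100111 → 3-byte char #6 = E7 85 BE.
Offset 14: leading byte 0xF1 = 11110001 → 4-byte char #7 = F1 84 83 91.
Offset 18: leading byte 0xF0 = 11110000 → 4-byte char #8 = F0 B1 91 9A.
Leading byte 0xF0 = 11110000 matches 11110xxx → 4-byte sequence.
Byte 1: 0xF0 = 11110000, payload 000 (3 bits).
Byte 2: 0xB1 = 10110001 (10xxxxxx ✓), payload 110001.
Byte 3: 0x91 = 10010001 (10xxxxxx ✓), payload 010001.
Byte 4: 0x9A = 10011010 (10xxxxxx ✓), payload 011010.
Concatenate: 000110001010001011010 = 0x3145A (21 bits → U+3145A).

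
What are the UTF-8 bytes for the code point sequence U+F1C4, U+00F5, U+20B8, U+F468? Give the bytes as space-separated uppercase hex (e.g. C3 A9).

U+F1C4: 3-byte form → EF 87 84.
U+00F5: 2-byte form → C3 B5.
U+20B8: 3-byte form → E2 82 B8.
U+F468: 3-byte form → EF 91 A8.
Concatenated (11 bytes): EF 87 84 C3 B5 E2 82 B8 EF 91 A8.

EF 87 84 C3 B5 E2 82 B8 EF 91 A8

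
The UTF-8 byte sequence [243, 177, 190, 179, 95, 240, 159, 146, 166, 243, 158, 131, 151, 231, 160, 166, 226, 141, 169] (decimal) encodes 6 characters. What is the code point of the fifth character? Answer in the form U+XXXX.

Offset 0: leading byte 0xF3 = 11110011 → 4-byte char #1 = F3 B1 BE B3.
Offset 4: leading byte 0x5F = 01011111 → 1-byte char #2 = 5F.
Offset 5: leading byte 0xF0 = 11110000 → 4-byte char #3 = F0 9F 92 A6.
Offset 9: leading byte 0xF3 = 11110011 → 4-byte char #4 = F3 9E 83 97.
Offset 13: leading byte 0xE7 = 11100111 → 3-byte char #5 = E7 A0 A6.
Leading byte 0xE7 = 11100111 matches 1110xxxx → 3-byte sequence.
Byte 1: 0xE7 = 11100111, payload 0111 (4 bits).
Byte 2: 0xA0 = 10100000 (10xxxxxx ✓), payload 100000.
Byte 3: 0xA6 = 10100110 (10xxxxxx ✓), payload 100110.
Concatenate: 0111100000100110 = 0x7826 (16 bits → U+7826).

U+7826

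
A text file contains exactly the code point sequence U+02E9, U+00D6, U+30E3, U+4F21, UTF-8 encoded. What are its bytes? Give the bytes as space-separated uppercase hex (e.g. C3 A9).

U+02E9: 2-byte form → CB A9.
U+00D6: 2-byte form → C3 96.
U+30E3: 3-byte form → E3 83 A3.
U+4F21: 3-byte form → E4 BC A1.
Concatenated (10 bytes): CB A9 C3 96 E3 83 A3 E4 BC A1.

CB A9 C3 96 E3 83 A3 E4 BC A1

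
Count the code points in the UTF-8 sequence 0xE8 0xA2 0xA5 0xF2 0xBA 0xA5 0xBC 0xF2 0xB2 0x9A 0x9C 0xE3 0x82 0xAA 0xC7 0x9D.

5

Byte at offset 0: 0xE8 = 11101000 → 3-byte char (#1). Advance 3.
Byte at offset 3: 0xF2 = 11110010 → 4-byte char (#2). Advance 4.
Byte at offset 7: 0xF2 = 11110010 → 4-byte char (#3). Advance 4.
Byte at offset 11: 0xE3 = 11100011 → 3-byte char (#4). Advance 3.
Byte at offset 14: 0xC7 = 11000111 → 2-byte char (#5). Advance 2.
Reached end at offset 16 after 5 code points.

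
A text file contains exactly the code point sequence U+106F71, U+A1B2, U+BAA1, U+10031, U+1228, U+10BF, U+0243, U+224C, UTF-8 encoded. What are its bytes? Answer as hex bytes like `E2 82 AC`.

F4 86 BD B1 EA 86 B2 EB AA A1 F0 90 80 B1 E1 88 A8 E1 82 BF C9 83 E2 89 8C

U+106F71: 4-byte form → F4 86 BD B1.
U+A1B2: 3-byte form → EA 86 B2.
U+BAA1: 3-byte form → EB AA A1.
U+10031: 4-byte form → F0 90 80 B1.
U+1228: 3-byte form → E1 88 A8.
U+10BF: 3-byte form → E1 82 BF.
U+0243: 2-byte form → C9 83.
U+224C: 3-byte form → E2 89 8C.
Concatenated (25 bytes): F4 86 BD B1 EA 86 B2 EB AA A1 F0 90 80 B1 E1 88 A8 E1 82 BF C9 83 E2 89 8C.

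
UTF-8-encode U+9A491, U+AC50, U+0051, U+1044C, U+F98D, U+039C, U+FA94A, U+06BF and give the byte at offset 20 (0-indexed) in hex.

0x8A

U+9A491 → 4-byte form F2 9A 92 91 at offsets 0–3.
U+AC50 → 3-byte form EA B1 90 at offsets 4–6.
U+0051 → 1-byte form 51 at offsets 7–7.
U+1044C → 4-byte form F0 90 91 8C at offsets 8–11.
U+F98D → 3-byte form EF A6 8D at offsets 12–14.
U+039C → 2-byte form CE 9C at offsets 15–16.
U+FA94A → 4-byte form F3 BA A5 8A at offsets 17–20.
Offset 20 falls in char 7's range; it's byte 4 of F3 BA A5 8A = 0x8A.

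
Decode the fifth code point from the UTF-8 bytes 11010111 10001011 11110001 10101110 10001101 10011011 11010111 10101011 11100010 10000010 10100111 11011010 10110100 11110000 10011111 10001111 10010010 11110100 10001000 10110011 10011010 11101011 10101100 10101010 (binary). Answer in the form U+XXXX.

Offset 0: leading byte 0xD7 = 11010111 → 2-byte char #1 = D7 8B.
Offset 2: leading byte 0xF1 = 11110001 → 4-byte char #2 = F1 AE 8D 9B.
Offset 6: leading byte 0xD7 = 11010111 → 2-byte char #3 = D7 AB.
Offset 8: leading byte 0xE2 = 11100010 → 3-byte char #4 = E2 82 A7.
Offset 11: leading byte 0xDA = 11011010 → 2-byte char #5 = DA B4.
Leading byte 0xDA = 11011010 matches 110xxxxx → 2-byte sequence.
Byte 1: 0xDA = 11011010, payload 11010 (5 bits).
Byte 2: 0xB4 = 10110100 (10xxxxxx ✓), payload 110100.
Concatenate: 11010110100 = 0x6B4 (11 bits → U+06B4).

U+06B4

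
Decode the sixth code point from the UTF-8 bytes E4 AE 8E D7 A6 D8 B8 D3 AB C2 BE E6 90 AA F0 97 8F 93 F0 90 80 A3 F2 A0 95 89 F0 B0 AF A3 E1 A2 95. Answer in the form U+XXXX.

Offset 0: leading byte 0xE4 = 11100100 → 3-byte char #1 = E4 AE 8E.
Offset 3: leading byte 0xD7 = 11010111 → 2-byte char #2 = D7 A6.
Offset 5: leading byte 0xD8 = 11011000 → 2-byte char #3 = D8 B8.
Offset 7: leading byte 0xD3 = 11010011 → 2-byte char #4 = D3 AB.
Offset 9: leading byte 0xC2 = 11000010 → 2-byte char #5 = C2 BE.
Offset 11: leading byte 0xE6 = 11100110 → 3-byte char #6 = E6 90 AA.
Leading byte 0xE6 = 11100110 matches 1110xxxx → 3-byte sequence.
Byte 1: 0xE6 = 11100110, payload 0110 (4 bits).
Byte 2: 0x90 = 10010000 (10xxxxxx ✓), payload 010000.
Byte 3: 0xAA = 10101010 (10xxxxxx ✓), payload 101010.
Concatenate: 0110010000101010 = 0x642A (16 bits → U+642A).

U+642A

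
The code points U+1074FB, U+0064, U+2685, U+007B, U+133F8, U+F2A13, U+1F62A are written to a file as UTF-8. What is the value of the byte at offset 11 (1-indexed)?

0x93

1-indexed offset 11 is 0-indexed offset 10.
U+1074FB → 4-byte form F4 87 93 BB at offsets 0–3.
U+0064 → 1-byte form 64 at offsets 4–4.
U+2685 → 3-byte form E2 9A 85 at offsets 5–7.
U+007B → 1-byte form 7B at offsets 8–8.
U+133F8 → 4-byte form F0 93 8F B8 at offsets 9–12.
Offset 10 falls in char 5's range; it's byte 2 of F0 93 8F B8 = 0x93.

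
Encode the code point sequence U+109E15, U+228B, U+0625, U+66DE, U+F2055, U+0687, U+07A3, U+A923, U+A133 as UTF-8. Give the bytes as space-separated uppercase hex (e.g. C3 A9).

F4 89 B8 95 E2 8A 8B D8 A5 E6 9B 9E F3 B2 81 95 DA 87 DE A3 EA A4 A3 EA 84 B3

U+109E15: 4-byte form → F4 89 B8 95.
U+228B: 3-byte form → E2 8A 8B.
U+0625: 2-byte form → D8 A5.
U+66DE: 3-byte form → E6 9B 9E.
U+F2055: 4-byte form → F3 B2 81 95.
U+0687: 2-byte form → DA 87.
U+07A3: 2-byte form → DE A3.
U+A923: 3-byte form → EA A4 A3.
U+A133: 3-byte form → EA 84 B3.
Concatenated (26 bytes): F4 89 B8 95 E2 8A 8B D8 A5 E6 9B 9E F3 B2 81 95 DA 87 DE A3 EA A4 A3 EA 84 B3.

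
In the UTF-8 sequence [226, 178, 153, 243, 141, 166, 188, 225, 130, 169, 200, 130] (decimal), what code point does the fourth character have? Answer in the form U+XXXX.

U+0202

Offset 0: leading byte 0xE2 = 11100010 → 3-byte char #1 = E2 B2 99.
Offset 3: leading byte 0xF3 = 11110011 → 4-byte char #2 = F3 8D A6 BC.
Offset 7: leading byte 0xE1 = 11100001 → 3-byte char #3 = E1 82 A9.
Offset 10: leading byte 0xC8 = 11001000 → 2-byte char #4 = C8 82.
Leading byte 0xC8 = 11001000 matches 110xxxxx → 2-byte sequence.
Byte 1: 0xC8 = 11001000, payload 01000 (5 bits).
Byte 2: 0x82 = 10000010 (10xxxxxx ✓), payload 000010.
Concatenate: 01000000010 = 0x202 (11 bits → U+0202).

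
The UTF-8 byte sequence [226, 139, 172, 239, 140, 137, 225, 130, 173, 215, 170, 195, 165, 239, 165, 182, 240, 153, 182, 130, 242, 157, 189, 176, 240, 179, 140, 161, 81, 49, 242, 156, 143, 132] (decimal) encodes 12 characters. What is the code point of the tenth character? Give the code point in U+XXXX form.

U+0051

Offset 0: leading byte 0xE2 = 11100010 → 3-byte char #1 = E2 8B AC.
Offset 3: leading byte 0xEF = 11101111 → 3-byte char #2 = EF 8C 89.
Offset 6: leading byte 0xE1 = 11100001 → 3-byte char #3 = E1 82 AD.
Offset 9: leading byte 0xD7 = 11010111 → 2-byte char #4 = D7 AA.
Offset 11: leading byte 0xC3 = 11000011 → 2-byte char #5 = C3 A5.
Offset 13: leading byte 0xEF = 11101111 → 3-byte char #6 = EF A5 B6.
Offset 16: leading byte 0xF0 = 11110000 → 4-byte char #7 = F0 99 B6 82.
Offset 20: leading byte 0xF2 = 11110010 → 4-byte char #8 = F2 9D BD B0.
Offset 24: leading byte 0xF0 = 11110000 → 4-byte char #9 = F0 B3 8C A1.
Offset 28: leading byte 0x51 = 01010001 → 1-byte char #10 = 51.
Leading byte 0x51 = 01010001 matches 0xxxxxxx → 1-byte sequence.
Byte 1: 0x51 = 01010001, payload 1010001 (7 bits).
Concatenate: 1010001 = 0x51 (7 bits → U+0051).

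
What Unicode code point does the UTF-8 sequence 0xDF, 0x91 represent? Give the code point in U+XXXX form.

U+07D1

Leading byte 0xDF = 11011111 matches 110xxxxx → 2-byte sequence.
Byte 1: 0xDF = 11011111, payload 11111 (5 bits).
Byte 2: 0x91 = 10010001 (10xxxxxx ✓), payload 010001.
Concatenate: 11111010001 = 0x7D1 (11 bits → U+07D1).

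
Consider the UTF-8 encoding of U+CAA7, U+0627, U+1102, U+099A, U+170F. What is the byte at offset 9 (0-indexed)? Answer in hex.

U+CAA7 → 3-byte form EC AA A7 at offsets 0–2.
U+0627 → 2-byte form D8 A7 at offsets 3–4.
U+1102 → 3-byte form E1 84 82 at offsets 5–7.
U+099A → 3-byte form E0 A6 9A at offsets 8–10.
Offset 9 falls in char 4's range; it's byte 2 of E0 A6 9A = 0xA6.

0xA6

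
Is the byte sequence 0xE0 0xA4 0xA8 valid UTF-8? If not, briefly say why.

Leading byte 0xE0 = 11100000 → 3-byte form.
Continuation bytes 0xA4=10100100, 0xA8=10101000 all match 10xxxxxx.
Decoded value 0x928 is ≥ 0x800 (shortest form) and not a surrogate.

valid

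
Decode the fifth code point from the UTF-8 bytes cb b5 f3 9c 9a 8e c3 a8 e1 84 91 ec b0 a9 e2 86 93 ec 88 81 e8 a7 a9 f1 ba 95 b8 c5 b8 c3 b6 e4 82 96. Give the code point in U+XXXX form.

U+CC29

Offset 0: leading byte 0xCB = 11001011 → 2-byte char #1 = CB B5.
Offset 2: leading byte 0xF3 = 11110011 → 4-byte char #2 = F3 9C 9A 8E.
Offset 6: leading byte 0xC3 = 11000011 → 2-byte char #3 = C3 A8.
Offset 8: leading byte 0xE1 = 11100001 → 3-byte char #4 = E1 84 91.
Offset 11: leading byte 0xEC = 11101100 → 3-byte char #5 = EC B0 A9.
Leading byte 0xEC = 11101100 matches 1110xxxx → 3-byte sequence.
Byte 1: 0xEC = 11101100, payload 1100 (4 bits).
Byte 2: 0xB0 = 10110000 (10xxxxxx ✓), payload 110000.
Byte 3: 0xA9 = 10101001 (10xxxxxx ✓), payload 101001.
Concatenate: 1100110000101001 = 0xCC29 (16 bits → U+CC29).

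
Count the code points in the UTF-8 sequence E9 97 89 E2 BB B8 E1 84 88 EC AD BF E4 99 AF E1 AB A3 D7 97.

7

Byte at offset 0: 0xE9 = 11101001 → 3-byte char (#1). Advance 3.
Byte at offset 3: 0xE2 = 11100010 → 3-byte char (#2). Advance 3.
Byte at offset 6: 0xE1 = 11100001 → 3-byte char (#3). Advance 3.
Byte at offset 9: 0xEC = 11101100 → 3-byte char (#4). Advance 3.
Byte at offset 12: 0xE4 = 11100100 → 3-byte char (#5). Advance 3.
Byte at offset 15: 0xE1 = 11100001 → 3-byte char (#6). Advance 3.
Byte at offset 18: 0xD7 = 11010111 → 2-byte char (#7). Advance 2.
Reached end at offset 20 after 7 code points.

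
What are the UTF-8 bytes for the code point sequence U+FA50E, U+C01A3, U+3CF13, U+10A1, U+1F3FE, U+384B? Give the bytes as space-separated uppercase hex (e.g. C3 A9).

U+FA50E: 4-byte form → F3 BA 94 8E.
U+C01A3: 4-byte form → F3 80 86 A3.
U+3CF13: 4-byte form → F0 BC BC 93.
U+10A1: 3-byte form → E1 82 A1.
U+1F3FE: 4-byte form → F0 9F 8F BE.
U+384B: 3-byte form → E3 A1 8B.
Concatenated (22 bytes): F3 BA 94 8E F3 80 86 A3 F0 BC BC 93 E1 82 A1 F0 9F 8F BE E3 A1 8B.

F3 BA 94 8E F3 80 86 A3 F0 BC BC 93 E1 82 A1 F0 9F 8F BE E3 A1 8B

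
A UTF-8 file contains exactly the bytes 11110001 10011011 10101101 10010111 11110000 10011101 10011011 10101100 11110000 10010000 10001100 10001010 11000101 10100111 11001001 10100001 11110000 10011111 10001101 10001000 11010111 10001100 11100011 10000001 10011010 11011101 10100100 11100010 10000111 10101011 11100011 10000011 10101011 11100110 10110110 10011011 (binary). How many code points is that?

12

Byte at offset 0: 0xF1 = 11110001 → 4-byte char (#1). Advance 4.
Byte at offset 4: 0xF0 = 11110000 → 4-byte char (#2). Advance 4.
Byte at offset 8: 0xF0 = 11110000 → 4-byte char (#3). Advance 4.
Byte at offset 12: 0xC5 = 11000101 → 2-byte char (#4). Advance 2.
Byte at offset 14: 0xC9 = 11001001 → 2-byte char (#5). Advance 2.
Byte at offset 16: 0xF0 = 11110000 → 4-byte char (#6). Advance 4.
Byte at offset 20: 0xD7 = 11010111 → 2-byte char (#7). Advance 2.
Byte at offset 22: 0xE3 = 11100011 → 3-byte char (#8). Advance 3.
Byte at offset 25: 0xDD = 11011101 → 2-byte char (#9). Advance 2.
Byte at offset 27: 0xE2 = 11100010 → 3-byte char (#10). Advance 3.
Byte at offset 30: 0xE3 = 11100011 → 3-byte char (#11). Advance 3.
Byte at offset 33: 0xE6 = 11100110 → 3-byte char (#12). Advance 3.
Reached end at offset 36 after 12 code points.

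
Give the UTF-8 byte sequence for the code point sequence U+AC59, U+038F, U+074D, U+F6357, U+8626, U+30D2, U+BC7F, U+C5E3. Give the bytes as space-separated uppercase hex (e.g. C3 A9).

U+AC59: 3-byte form → EA B1 99.
U+038F: 2-byte form → CE 8F.
U+074D: 2-byte form → DD 8D.
U+F6357: 4-byte form → F3 B6 8D 97.
U+8626: 3-byte form → E8 98 A6.
U+30D2: 3-byte form → E3 83 92.
U+BC7F: 3-byte form → EB B1 BF.
U+C5E3: 3-byte form → EC 97 A3.
Concatenated (23 bytes): EA B1 99 CE 8F DD 8D F3 B6 8D 97 E8 98 A6 E3 83 92 EB B1 BF EC 97 A3.

EA B1 99 CE 8F DD 8D F3 B6 8D 97 E8 98 A6 E3 83 92 EB B1 BF EC 97 A3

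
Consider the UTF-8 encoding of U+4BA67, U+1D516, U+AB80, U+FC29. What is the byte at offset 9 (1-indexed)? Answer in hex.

1-indexed offset 9 is 0-indexed offset 8.
U+4BA67 → 4-byte form F1 8B A9 A7 at offsets 0–3.
U+1D516 → 4-byte form F0 9D 94 96 at offsets 4–7.
U+AB80 → 3-byte form EA AE 80 at offsets 8–10.
Offset 8 falls in char 3's range; it's byte 1 of EA AE 80 = 0xEA.

0xEA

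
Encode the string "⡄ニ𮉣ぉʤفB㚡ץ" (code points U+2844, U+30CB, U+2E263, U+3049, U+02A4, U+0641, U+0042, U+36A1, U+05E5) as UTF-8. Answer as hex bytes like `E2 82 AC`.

E2 A1 84 E3 83 8B F0 AE 89 A3 E3 81 89 CA A4 D9 81 42 E3 9A A1 D7 A5

U+2844: 3-byte form → E2 A1 84.
U+30CB: 3-byte form → E3 83 8B.
U+2E263: 4-byte form → F0 AE 89 A3.
U+3049: 3-byte form → E3 81 89.
U+02A4: 2-byte form → CA A4.
U+0641: 2-byte form → D9 81.
U+0042: 1-byte form → 42.
U+36A1: 3-byte form → E3 9A A1.
U+05E5: 2-byte form → D7 A5.
Concatenated (23 bytes): E2 A1 84 E3 83 8B F0 AE 89 A3 E3 81 89 CA A4 D9 81 42 E3 9A A1 D7 A5.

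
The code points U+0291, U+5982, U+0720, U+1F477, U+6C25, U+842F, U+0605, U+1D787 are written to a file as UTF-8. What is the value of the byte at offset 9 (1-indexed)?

0x9F

1-indexed offset 9 is 0-indexed offset 8.
U+0291 → 2-byte form CA 91 at offsets 0–1.
U+5982 → 3-byte form E5 A6 82 at offsets 2–4.
U+0720 → 2-byte form DC A0 at offsets 5–6.
U+1F477 → 4-byte form F0 9F 91 B7 at offsets 7–10.
Offset 8 falls in char 4's range; it's byte 2 of F0 9F 91 B7 = 0x9F.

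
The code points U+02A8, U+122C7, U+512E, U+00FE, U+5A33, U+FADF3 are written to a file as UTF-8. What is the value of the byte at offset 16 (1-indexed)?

0xBA

1-indexed offset 16 is 0-indexed offset 15.
U+02A8 → 2-byte form CA A8 at offsets 0–1.
U+122C7 → 4-byte form F0 92 8B 87 at offsets 2–5.
U+512E → 3-byte form E5 84 AE at offsets 6–8.
U+00FE → 2-byte form C3 BE at offsets 9–10.
U+5A33 → 3-byte form E5 A8 B3 at offsets 11–13.
U+FADF3 → 4-byte form F3 BA B7 B3 at offsets 14–17.
Offset 15 falls in char 6's range; it's byte 2 of F3 BA B7 B3 = 0xBA.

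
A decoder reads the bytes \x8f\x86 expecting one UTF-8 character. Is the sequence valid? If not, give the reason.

invalid (continuation byte with no leading byte)

Byte 0x8F = 10001111 has the form 10xxxxxx — a continuation byte — but there is no preceding leading byte.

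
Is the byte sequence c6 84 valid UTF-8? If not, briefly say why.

Leading byte 0xC6 = 11000110 → 2-byte form.
Continuation bytes 0x84=10000100 all match 10xxxxxx.
Decoded value 0x184 is ≥ 0x80 (shortest form) and not a surrogate.

valid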